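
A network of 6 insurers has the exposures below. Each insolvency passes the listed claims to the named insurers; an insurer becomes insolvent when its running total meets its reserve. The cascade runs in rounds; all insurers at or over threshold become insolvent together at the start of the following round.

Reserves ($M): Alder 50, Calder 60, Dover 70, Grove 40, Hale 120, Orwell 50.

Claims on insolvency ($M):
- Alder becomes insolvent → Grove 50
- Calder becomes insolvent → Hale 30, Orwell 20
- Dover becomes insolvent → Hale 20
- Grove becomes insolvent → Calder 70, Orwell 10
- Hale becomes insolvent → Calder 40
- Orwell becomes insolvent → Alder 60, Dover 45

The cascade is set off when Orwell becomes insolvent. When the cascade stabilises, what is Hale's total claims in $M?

Round 1 — Orwell becomes insolvent (initial).
  Alder: +60 → 60 ≥ 50
  Dover: +45 → 45 < 70
Round 2 — Alder becomes insolvent.
  Grove: +50 → 50 ≥ 40
Round 3 — Grove becomes insolvent.
  Calder: +70 → 70 ≥ 60
Round 4 — Calder becomes insolvent.
  Hale: +30 → 30 < 120
No further insolvencies.

30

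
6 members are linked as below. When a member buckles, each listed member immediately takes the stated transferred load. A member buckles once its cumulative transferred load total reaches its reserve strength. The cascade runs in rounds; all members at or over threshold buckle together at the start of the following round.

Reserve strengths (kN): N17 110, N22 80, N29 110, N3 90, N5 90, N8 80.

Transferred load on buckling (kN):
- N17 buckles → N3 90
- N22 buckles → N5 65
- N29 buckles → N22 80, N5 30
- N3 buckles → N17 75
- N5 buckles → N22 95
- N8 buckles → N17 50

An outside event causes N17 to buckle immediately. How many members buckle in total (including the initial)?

2

Round 1 — N17 buckles (initial).
  N3: +90 → 90 ≥ 90
Round 2 — N3 buckles.
No further bucklings.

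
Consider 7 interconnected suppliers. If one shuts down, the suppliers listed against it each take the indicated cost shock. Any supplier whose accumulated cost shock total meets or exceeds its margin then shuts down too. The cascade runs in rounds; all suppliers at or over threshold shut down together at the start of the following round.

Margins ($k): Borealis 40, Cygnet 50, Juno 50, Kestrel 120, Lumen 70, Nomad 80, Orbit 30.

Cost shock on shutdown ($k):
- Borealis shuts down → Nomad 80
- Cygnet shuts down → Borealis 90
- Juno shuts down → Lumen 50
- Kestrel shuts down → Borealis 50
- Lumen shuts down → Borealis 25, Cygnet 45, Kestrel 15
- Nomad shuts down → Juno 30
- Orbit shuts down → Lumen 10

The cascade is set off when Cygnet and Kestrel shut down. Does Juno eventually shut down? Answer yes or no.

no

Round 1 — Cygnet, Kestrel shut down (initial).
  Borealis: +90+50 → 140 ≥ 40
Round 2 — Borealis shuts down.
  Nomad: +80 → 80 ≥ 80
Round 3 — Nomad shuts down.
  Juno: +30 → 30 < 50
No further shutdowns.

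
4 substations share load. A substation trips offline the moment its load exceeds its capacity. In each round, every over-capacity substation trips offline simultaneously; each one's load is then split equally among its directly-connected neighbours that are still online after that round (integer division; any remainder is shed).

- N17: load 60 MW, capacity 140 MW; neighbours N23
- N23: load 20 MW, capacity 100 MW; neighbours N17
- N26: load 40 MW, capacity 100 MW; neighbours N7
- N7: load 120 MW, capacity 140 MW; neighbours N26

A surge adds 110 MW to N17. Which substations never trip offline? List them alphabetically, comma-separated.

N26, N7

Round 1 — N17 at 170 > 140. N17 trips offline.
  N17 sheds 170 MW to N23: 170 each.
    N23: 20+170 = 190 > 100
Round 2 — N23 trips offline.
  N23 sheds 190 MW: no online neighbours, lost.
No further trips.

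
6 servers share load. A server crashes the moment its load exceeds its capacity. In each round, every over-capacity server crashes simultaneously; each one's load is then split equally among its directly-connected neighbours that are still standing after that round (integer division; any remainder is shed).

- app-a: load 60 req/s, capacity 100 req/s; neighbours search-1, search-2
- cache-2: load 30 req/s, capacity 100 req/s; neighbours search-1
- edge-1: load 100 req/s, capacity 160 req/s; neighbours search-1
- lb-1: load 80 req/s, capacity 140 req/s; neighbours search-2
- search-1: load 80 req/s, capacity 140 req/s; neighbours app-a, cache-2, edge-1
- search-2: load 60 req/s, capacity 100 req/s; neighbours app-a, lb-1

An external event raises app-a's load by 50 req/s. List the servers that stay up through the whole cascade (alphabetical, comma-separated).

cache-2, edge-1, search-1

Round 1 — app-a at 110 > 100. app-a crashes.
  app-a sheds 110 req/s to search-1, search-2: 55 each.
    search-1: 80+55 = 135 ≤ 140
    search-2: 60+55 = 115 > 100
Round 2 — search-2 crashes.
  search-2 sheds 115 req/s to lb-1: 115 each.
    lb-1: 80+115 = 195 > 140
Round 3 — lb-1 crashes.
  lb-1 sheds 195 req/s: no online neighbours, lost.
No further crashes.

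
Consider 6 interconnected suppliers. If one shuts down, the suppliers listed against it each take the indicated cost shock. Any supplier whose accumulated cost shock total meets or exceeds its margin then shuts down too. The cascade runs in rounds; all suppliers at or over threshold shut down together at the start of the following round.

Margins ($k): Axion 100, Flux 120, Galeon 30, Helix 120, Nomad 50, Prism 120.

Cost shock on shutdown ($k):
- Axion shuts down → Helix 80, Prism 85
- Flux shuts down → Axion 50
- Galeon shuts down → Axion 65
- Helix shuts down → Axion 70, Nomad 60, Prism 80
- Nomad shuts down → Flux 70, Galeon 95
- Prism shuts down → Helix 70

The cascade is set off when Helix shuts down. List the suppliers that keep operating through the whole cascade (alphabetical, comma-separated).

Flux

Round 1 — Helix shuts down (initial).
  Axion: +70 → 70 < 100
  Nomad: +60 → 60 ≥ 50
  Prism: +80 → 80 < 120
Round 2 — Nomad shuts down.
  Flux: +70 → 70 < 120
  Galeon: +95 → 95 ≥ 30
Round 3 — Galeon shuts down.
  Axion: +65 → 135 ≥ 100
Round 4 — Axion shuts down.
  Prism: +85 → 165 ≥ 120
Round 5 — Prism shuts down.
No further shutdowns.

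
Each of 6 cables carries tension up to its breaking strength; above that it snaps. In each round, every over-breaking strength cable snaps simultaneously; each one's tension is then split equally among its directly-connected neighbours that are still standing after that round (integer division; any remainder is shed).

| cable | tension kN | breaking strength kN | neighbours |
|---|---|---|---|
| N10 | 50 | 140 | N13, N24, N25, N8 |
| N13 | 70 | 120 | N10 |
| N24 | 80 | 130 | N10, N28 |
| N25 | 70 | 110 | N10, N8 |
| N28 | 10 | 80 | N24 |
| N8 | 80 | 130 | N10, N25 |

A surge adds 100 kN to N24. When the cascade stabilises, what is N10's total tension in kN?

140

Round 1 — N24 at 180 > 130. N24 snaps.
  N24 sheds 180 kN to N10, N28: 90 each.
    N10: 50+90 = 140 ≤ 140
    N28: 10+90 = 100 > 80
Round 2 — N28 snaps.
  N28 sheds 100 kN: no online neighbours, lost.
No further breaks.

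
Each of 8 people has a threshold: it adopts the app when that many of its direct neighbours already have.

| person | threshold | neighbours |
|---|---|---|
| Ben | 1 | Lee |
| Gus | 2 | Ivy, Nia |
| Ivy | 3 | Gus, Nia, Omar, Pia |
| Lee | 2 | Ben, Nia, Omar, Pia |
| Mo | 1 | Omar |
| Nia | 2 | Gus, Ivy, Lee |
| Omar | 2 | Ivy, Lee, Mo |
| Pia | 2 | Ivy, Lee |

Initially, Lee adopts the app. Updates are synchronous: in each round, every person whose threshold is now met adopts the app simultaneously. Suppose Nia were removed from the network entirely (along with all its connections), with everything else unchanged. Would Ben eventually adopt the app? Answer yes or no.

With Nia removed:
Round 1 — Lee adopts the app (initial).
Round 2 — checking thresholds:
  Ben: 1 of 1 neighbours ≥ 1, adopts the app.
  Omar: 1 of 3 neighbours < 2, not yet.
  Pia: 1 of 2 neighbours < 2, not yet.
Round 3 — no new adoptions; cascade stops.

yes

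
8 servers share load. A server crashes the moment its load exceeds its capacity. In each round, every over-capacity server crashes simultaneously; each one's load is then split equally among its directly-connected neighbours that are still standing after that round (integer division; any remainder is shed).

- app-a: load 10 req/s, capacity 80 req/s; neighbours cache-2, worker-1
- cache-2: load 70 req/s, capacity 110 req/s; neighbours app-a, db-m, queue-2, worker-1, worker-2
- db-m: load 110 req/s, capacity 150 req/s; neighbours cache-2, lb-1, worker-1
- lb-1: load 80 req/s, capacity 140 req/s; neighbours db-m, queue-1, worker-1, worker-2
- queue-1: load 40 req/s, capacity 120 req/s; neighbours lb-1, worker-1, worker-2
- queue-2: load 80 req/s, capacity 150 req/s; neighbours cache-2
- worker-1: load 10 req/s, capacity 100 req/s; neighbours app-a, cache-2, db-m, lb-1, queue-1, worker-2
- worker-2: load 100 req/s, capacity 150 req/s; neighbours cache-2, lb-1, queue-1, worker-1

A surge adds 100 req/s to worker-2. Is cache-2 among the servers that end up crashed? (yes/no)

Round 1 — worker-2 at 200 > 150. worker-2 crashes.
  worker-2 sheds 200 req/s to cache-2, lb-1, queue-1, worker-1: 50 each.
    cache-2: 70+50 = 120 > 110
    lb-1: 80+50 = 130 ≤ 140
    queue-1: 40+50 = 90 ≤ 120
    worker-1: 10+50 = 60 ≤ 100
Round 2 — cache-2 crashes.
  cache-2 sheds 120 req/s to app-a, db-m, queue-2, worker-1: 30 each.
    app-a: 10+30 = 40 ≤ 80
    db-m: 110+30 = 140 ≤ 150
    queue-2: 80+30 = 110 ≤ 150
    worker-1: 60+30 = 90 ≤ 100
No further crashes.

yes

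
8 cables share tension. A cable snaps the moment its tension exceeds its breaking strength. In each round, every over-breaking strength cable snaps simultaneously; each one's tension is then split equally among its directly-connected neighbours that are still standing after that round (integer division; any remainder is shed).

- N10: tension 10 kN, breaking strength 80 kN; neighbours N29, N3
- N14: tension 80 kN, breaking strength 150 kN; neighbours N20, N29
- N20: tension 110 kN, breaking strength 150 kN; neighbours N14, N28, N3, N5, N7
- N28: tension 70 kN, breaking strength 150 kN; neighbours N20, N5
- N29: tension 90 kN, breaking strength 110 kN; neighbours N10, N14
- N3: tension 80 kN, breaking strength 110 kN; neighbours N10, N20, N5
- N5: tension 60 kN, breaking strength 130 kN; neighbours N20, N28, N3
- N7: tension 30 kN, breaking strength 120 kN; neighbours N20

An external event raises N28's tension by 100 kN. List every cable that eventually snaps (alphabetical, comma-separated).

N10, N14, N20, N28, N29, N3, N5

Round 1 — N28 at 170 > 150. N28 snaps.
  N28 sheds 170 kN to N20, N5: 85 each.
    N20: 110+85 = 195 > 150
    N5: 60+85 = 145 > 130
Round 2 — N20, N5 snap.
  N20 sheds 195 kN to N14, N3, N7: 65 each.
    N14: 80+65 = 145 ≤ 150
    N3: 80+65 = 145 > 110
    N7: 30+65 = 95 ≤ 120
  N5 sheds 145 kN to N3: 145 each.
    N3: 145+145 = 290 > 110
Round 3 — N3 snaps.
  N3 sheds 290 kN to N10: 290 each.
    N10: 10+290 = 300 > 80
Round 4 — N10 snaps.
  N10 sheds 300 kN to N29: 300 each.
    N29: 90+300 = 390 > 110
Round 5 — N29 snaps.
  N29 sheds 390 kN to N14: 390 each.
    N14: 145+390 = 535 > 150
Round 6 — N14 snaps.
  N14 sheds 535 kN: no online neighbours, lost.
No further breaks.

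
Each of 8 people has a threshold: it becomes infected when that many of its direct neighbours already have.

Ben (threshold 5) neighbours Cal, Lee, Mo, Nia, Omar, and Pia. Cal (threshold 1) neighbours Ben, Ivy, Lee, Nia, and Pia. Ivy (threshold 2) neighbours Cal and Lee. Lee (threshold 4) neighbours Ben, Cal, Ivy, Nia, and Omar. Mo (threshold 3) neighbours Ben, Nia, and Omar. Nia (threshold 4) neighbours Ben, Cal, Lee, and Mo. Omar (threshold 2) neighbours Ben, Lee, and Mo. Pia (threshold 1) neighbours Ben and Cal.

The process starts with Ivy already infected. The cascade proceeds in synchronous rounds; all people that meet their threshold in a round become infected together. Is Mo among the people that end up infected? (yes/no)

Round 1 — Ivy becomes infected (initial).
Round 2 — checking thresholds:
  Cal: 1 of 5 neighbours ≥ 1, becomes infected.
  Lee: 1 of 5 neighbours < 4, not yet.
Round 3 — checking thresholds:
  Ben: 1 of 6 neighbours < 5, not yet.
  Lee: 2 of 5 neighbours < 4, not yet.
  Nia: 1 of 4 neighbours < 4, not yet.
  Pia: 1 of 2 neighbours ≥ 1, becomes infected.
Round 4 — no new infections; cascade stops.

no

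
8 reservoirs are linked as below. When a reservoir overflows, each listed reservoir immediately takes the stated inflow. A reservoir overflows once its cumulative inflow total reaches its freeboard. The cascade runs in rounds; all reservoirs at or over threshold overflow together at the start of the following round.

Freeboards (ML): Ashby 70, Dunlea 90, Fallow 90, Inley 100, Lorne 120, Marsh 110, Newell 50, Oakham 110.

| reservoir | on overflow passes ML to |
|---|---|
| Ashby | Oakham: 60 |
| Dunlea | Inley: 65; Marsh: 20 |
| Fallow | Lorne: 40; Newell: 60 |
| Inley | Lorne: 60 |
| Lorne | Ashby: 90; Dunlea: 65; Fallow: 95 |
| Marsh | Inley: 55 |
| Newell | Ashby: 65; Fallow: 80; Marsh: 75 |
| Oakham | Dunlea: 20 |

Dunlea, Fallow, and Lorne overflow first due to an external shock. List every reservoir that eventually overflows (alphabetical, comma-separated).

Round 1 — Dunlea, Fallow, Lorne overflow (initial).
  Ashby: +90 → 90 ≥ 70
  Inley: +65 → 65 < 100
  Marsh: +20 → 20 < 110
  Newell: +60 → 60 ≥ 50
Round 2 — Ashby, Newell overflow.
  Marsh: +75 → 95 < 110
  Oakham: +60 → 60 < 110
No further overflows.

Ashby, Dunlea, Fallow, Lorne, Newell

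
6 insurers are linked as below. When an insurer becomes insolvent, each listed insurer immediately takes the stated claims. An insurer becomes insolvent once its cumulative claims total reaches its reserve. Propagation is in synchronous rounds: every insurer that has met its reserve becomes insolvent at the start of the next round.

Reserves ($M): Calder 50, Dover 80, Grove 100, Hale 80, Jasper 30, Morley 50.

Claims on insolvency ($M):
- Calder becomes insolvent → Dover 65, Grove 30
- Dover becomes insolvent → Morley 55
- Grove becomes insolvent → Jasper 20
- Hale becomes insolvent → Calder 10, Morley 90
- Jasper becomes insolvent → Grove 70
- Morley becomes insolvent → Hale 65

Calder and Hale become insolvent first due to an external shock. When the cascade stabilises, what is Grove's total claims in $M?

Round 1 — Calder, Hale become insolvent (initial).
  Dover: +65 → 65 < 80
  Grove: +30 → 30 < 100
  Morley: +90 → 90 ≥ 50
Round 2 — Morley becomes insolvent.
No further insolvencies.

30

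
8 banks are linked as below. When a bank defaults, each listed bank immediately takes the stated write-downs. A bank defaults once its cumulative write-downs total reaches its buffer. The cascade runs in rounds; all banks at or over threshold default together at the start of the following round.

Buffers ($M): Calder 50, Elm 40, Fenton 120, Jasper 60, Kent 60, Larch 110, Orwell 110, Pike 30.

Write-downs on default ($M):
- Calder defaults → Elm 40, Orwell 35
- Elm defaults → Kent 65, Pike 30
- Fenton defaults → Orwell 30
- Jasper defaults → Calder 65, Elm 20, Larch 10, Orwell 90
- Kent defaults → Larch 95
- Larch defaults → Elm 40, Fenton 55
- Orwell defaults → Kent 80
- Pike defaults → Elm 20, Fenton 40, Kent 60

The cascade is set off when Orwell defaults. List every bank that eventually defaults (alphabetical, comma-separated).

Kent, Orwell

Round 1 — Orwell defaults (initial).
  Kent: +80 → 80 ≥ 60
Round 2 — Kent defaults.
  Larch: +95 → 95 < 110
No further defaults.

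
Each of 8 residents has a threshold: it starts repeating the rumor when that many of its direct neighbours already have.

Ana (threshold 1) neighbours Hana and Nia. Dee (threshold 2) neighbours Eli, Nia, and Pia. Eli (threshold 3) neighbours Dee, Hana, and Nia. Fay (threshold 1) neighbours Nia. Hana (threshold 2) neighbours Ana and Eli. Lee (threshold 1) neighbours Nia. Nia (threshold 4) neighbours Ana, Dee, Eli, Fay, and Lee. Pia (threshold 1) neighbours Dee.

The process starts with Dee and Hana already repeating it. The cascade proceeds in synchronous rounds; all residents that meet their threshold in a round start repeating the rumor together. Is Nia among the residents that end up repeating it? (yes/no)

Round 1 — Dee, Hana start repeating the rumor (initial).
Round 2 — checking thresholds:
  Ana: 1 of 2 neighbours ≥ 1, starts repeating the rumor.
  Eli: 2 of 3 neighbours < 3, not yet.
  Nia: 1 of 5 neighbours < 4, not yet.
  Pia: 1 of 1 neighbours ≥ 1, starts repeating the rumor.
Round 3 — no new spreads; cascade stops.

no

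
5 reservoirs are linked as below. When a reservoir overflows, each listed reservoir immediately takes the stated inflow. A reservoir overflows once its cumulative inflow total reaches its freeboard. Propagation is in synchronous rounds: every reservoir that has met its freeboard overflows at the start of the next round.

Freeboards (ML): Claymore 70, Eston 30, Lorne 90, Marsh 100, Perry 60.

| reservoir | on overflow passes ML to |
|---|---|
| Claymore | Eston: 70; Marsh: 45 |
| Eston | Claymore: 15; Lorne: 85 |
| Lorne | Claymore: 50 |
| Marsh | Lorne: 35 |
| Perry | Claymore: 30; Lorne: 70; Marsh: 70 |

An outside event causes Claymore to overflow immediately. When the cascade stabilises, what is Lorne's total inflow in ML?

Round 1 — Claymore overflows (initial).
  Eston: +70 → 70 ≥ 30
  Marsh: +45 → 45 < 100
Round 2 — Eston overflows.
  Lorne: +85 → 85 < 90
No further overflows.

85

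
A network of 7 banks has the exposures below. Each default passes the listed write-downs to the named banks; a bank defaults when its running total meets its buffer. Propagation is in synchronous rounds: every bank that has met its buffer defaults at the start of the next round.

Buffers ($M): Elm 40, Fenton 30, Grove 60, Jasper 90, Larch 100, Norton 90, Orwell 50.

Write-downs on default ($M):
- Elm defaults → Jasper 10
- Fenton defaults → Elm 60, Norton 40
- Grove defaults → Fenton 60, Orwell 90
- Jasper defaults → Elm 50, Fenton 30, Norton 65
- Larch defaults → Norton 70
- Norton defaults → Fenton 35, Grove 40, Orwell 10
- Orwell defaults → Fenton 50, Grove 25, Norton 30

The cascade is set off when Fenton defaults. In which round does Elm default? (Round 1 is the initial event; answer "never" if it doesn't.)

Round 1 — Fenton defaults (initial).
  Elm: +60 → 60 ≥ 40
  Norton: +40 → 40 < 90
Round 2 — Elm defaults.
  Jasper: +10 → 10 < 90
No further defaults.

2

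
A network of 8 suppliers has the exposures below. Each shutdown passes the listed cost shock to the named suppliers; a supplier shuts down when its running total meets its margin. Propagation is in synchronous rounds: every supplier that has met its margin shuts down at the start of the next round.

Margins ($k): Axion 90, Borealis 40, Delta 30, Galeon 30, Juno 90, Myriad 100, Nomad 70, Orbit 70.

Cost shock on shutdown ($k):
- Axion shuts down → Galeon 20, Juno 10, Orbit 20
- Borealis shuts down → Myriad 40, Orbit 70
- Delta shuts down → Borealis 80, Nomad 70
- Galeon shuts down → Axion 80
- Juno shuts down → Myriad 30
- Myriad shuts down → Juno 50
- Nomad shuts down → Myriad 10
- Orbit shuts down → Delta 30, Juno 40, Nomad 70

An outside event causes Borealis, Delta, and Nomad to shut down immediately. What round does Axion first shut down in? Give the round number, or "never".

never

Round 1 — Borealis, Delta, Nomad shut down (initial).
  Myriad: +40+10 → 50 < 100
  Orbit: +70 → 70 ≥ 70
Round 2 — Orbit shuts down.
  Juno: +40 → 40 < 90
No further shutdowns.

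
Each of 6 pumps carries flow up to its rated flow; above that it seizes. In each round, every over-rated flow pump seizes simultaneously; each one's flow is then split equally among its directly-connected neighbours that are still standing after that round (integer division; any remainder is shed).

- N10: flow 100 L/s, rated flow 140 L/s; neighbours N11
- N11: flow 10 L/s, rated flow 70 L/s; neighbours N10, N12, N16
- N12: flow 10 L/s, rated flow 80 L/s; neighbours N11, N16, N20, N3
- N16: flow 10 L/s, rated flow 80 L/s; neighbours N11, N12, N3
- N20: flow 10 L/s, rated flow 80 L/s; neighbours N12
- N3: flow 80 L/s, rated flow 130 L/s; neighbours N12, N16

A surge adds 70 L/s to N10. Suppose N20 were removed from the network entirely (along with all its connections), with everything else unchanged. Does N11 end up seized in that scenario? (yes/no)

yes

With N20 removed:
Round 1 — N10 at 170 > 140. N10 seizes.
  N10 sheds 170 L/s to N11: 170 each.
    N11: 10+170 = 180 > 70
Round 2 — N11 seizes.
  N11 sheds 180 L/s to N12, N16: 90 each.
    N12: 10+90 = 100 > 80
    N16: 10+90 = 100 > 80
Round 3 — N12, N16 seize.
  N12 sheds 100 L/s to N3: 100 each.
    N3: 80+100 = 180 > 130
  N16 sheds 100 L/s to N3: 100 each.
    N3: 180+100 = 280 > 130
Round 4 — N3 seizes.
  N3 sheds 280 L/s: no online neighbours, lost.
No further seizures.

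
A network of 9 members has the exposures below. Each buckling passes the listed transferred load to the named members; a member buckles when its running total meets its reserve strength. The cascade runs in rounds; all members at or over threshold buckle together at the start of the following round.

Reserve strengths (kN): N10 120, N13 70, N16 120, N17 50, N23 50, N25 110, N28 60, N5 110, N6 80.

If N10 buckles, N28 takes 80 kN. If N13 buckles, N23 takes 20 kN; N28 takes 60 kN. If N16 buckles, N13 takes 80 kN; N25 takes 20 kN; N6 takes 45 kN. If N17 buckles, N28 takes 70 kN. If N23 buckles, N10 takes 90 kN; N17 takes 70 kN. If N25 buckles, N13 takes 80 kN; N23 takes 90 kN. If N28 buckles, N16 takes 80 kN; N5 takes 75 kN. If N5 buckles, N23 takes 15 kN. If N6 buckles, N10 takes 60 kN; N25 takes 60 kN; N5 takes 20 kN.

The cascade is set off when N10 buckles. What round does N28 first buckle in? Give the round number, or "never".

2

Round 1 — N10 buckles (initial).
  N28: +80 → 80 ≥ 60
Round 2 — N28 buckles.
  N16: +80 → 80 < 120
  N5: +75 → 75 < 110
No further bucklings.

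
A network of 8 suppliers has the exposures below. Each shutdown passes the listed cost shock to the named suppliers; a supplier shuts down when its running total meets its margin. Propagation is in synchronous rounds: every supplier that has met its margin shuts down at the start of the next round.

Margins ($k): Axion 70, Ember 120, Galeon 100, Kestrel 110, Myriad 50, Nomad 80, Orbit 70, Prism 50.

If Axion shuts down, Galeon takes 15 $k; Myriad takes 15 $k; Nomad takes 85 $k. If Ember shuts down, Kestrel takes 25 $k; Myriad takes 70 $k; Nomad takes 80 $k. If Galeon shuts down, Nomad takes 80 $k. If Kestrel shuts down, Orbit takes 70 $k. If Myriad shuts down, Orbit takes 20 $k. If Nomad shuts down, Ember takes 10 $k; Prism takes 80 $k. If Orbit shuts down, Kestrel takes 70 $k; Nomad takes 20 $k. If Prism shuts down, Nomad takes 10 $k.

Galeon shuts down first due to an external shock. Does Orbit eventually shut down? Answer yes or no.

no

Round 1 — Galeon shuts down (initial).
  Nomad: +80 → 80 ≥ 80
Round 2 — Nomad shuts down.
  Ember: +10 → 10 < 120
  Prism: +80 → 80 ≥ 50
Round 3 — Prism shuts down.
No further shutdowns.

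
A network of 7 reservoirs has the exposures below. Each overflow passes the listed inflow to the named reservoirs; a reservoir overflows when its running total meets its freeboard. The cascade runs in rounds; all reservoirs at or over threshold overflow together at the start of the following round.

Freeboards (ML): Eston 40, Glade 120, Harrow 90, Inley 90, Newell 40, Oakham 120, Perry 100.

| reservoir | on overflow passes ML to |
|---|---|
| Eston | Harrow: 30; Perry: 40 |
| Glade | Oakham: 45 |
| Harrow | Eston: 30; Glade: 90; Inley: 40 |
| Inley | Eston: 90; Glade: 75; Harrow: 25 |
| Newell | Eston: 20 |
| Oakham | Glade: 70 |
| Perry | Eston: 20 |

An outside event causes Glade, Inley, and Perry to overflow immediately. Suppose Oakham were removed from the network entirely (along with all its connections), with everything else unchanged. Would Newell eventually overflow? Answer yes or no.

no

With Oakham removed:
Round 1 — Glade, Inley, Perry overflow (initial).
  Eston: +90+20 → 110 ≥ 40
  Harrow: +25 → 25 < 90
Round 2 — Eston overflows.
  Harrow: +30 → 55 < 90
No further overflows.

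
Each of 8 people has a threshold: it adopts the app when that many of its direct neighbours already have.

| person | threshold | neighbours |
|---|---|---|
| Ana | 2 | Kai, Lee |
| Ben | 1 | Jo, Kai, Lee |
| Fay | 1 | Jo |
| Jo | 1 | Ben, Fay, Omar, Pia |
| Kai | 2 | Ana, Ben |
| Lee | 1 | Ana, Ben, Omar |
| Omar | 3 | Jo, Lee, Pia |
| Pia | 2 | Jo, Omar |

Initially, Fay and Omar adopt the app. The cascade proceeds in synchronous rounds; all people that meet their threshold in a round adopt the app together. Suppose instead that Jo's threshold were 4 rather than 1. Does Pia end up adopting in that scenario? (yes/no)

no

With Jo's threshold at 4:
Round 1 — Fay, Omar adopt the app (initial).
Round 2 — checking thresholds:
  Jo: 2 of 4 neighbours < 4, below threshold.
  Lee: 1 of 3 neighbours ≥ 1, adopts the app.
  Pia: 1 of 2 neighbours < 2, below threshold.
Round 3 — checking thresholds:
  Ana: 1 of 2 neighbours < 2, below threshold.
  Ben: 1 of 3 neighbours ≥ 1, adopts the app.
  Jo: 2 of 4 neighbours < 4, below threshold.
  Pia: 1 of 2 neighbours < 2, below threshold.
Round 4 — no new adoptions; cascade stops.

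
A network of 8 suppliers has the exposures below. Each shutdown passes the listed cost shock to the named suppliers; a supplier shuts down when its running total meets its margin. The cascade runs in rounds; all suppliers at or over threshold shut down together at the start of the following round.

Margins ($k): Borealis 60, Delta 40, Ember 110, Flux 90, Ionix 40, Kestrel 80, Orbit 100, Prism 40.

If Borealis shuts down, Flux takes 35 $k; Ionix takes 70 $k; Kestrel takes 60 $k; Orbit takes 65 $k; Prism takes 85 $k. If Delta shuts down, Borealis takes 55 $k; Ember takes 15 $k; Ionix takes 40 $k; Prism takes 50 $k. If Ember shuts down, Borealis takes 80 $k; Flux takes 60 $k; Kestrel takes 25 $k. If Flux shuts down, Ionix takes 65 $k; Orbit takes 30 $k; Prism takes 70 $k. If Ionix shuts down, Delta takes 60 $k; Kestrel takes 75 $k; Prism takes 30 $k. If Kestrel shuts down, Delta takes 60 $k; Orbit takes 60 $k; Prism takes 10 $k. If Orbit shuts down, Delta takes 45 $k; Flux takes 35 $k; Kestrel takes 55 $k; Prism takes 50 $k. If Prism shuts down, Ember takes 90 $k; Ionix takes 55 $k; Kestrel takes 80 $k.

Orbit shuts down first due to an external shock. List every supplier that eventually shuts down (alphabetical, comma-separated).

Delta, Ionix, Kestrel, Orbit, Prism

Round 1 — Orbit shuts down (initial).
  Delta: +45 → 45 ≥ 40
  Flux: +35 → 35 < 90
  Kestrel: +55 → 55 < 80
  Prism: +50 → 50 ≥ 40
Round 2 — Delta, Prism shut down.
  Borealis: +55 → 55 < 60
  Ember: +15+90 → 105 < 110
  Ionix: +40+55 → 95 ≥ 40
  Kestrel: +80 → 135 ≥ 80
Round 3 — Ionix, Kestrel shut down.
No further shutdowns.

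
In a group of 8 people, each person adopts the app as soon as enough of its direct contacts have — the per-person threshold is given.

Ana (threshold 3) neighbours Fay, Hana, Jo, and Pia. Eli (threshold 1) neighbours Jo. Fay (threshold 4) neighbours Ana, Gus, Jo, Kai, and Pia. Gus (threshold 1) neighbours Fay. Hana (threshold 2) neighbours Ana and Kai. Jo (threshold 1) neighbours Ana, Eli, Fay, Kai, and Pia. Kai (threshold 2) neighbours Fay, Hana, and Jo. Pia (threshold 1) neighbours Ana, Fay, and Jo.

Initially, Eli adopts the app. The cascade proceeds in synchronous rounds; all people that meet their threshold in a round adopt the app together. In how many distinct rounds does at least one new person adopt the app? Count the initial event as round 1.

3

Round 1 — Eli adopts the app (initial).
Round 2 — checking thresholds:
  Jo: 1 of 5 neighbours ≥ 1, adopts the app.
Round 3 — checking thresholds:
  Ana: 1 of 4 neighbours < 3, holds.
  Fay: 1 of 5 neighbours < 4, holds.
  Kai: 1 of 3 neighbours < 2, holds.
  Pia: 1 of 3 neighbours ≥ 1, adopts the app.
Round 4 — no new adoptions; cascade stops.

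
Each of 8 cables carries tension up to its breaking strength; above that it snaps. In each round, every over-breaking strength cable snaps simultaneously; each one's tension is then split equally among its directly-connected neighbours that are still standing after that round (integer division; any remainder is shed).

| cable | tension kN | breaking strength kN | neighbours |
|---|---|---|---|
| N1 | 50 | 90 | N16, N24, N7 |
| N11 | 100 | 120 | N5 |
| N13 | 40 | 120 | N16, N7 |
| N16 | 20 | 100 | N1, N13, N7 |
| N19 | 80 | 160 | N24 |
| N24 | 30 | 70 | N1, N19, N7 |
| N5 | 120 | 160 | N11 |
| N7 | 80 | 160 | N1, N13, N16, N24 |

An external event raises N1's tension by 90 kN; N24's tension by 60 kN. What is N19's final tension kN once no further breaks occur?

125

Round 1 — N1 at 140 > 90; N24 at 90 > 70. N1, N24 snap.
  N1 sheds 140 kN to N16, N7: 70 each.
    N16: 20+70 = 90 ≤ 100
    N7: 80+70 = 150 ≤ 160
  N24 sheds 90 kN to N19, N7: 45 each.
    N19: 80+45 = 125 ≤ 160
    N7: 150+45 = 195 > 160
Round 2 — N7 snaps.
  N7 sheds 195 kN to N13, N16: 97 each (1 lost).
    N13: 40+97 = 137 > 120
    N16: 90+97 = 187 > 100
Round 3 — N13, N16 snap.
  N13 sheds 137 kN: no online neighbours, lost.
  N16 sheds 187 kN: no online neighbours, lost.
No further breaks.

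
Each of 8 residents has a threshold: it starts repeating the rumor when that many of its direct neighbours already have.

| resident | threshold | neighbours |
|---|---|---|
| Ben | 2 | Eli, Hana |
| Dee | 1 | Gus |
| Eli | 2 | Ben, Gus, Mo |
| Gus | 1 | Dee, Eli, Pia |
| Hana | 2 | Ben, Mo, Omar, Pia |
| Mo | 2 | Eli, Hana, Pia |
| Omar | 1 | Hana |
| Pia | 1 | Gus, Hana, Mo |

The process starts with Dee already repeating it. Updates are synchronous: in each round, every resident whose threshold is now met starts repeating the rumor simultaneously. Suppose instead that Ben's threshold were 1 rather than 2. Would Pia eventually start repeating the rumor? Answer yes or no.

With Ben's threshold at 1:
Round 1 — Dee starts repeating the rumor (initial).
Round 2 — checking thresholds:
  Gus: 1 of 3 neighbours ≥ 1, starts repeating the rumor.
Round 3 — checking thresholds:
  Eli: 1 of 3 neighbours < 2, below threshold.
  Pia: 1 of 3 neighbours ≥ 1, starts repeating the rumor.
Round 4 — no new spreads; cascade stops.

yes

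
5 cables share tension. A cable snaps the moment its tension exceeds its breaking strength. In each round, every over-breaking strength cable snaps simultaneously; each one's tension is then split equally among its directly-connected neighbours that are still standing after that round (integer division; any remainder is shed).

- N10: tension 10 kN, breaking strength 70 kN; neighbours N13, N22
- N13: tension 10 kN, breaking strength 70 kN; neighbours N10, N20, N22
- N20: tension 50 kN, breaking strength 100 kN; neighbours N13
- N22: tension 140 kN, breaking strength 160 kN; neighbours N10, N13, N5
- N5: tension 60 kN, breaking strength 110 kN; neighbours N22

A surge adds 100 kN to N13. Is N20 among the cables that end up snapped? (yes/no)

no

Round 1 — N13 at 110 > 70. N13 snaps.
  N13 sheds 110 kN to N10, N20, N22: 36 each (2 lost).
    N10: 10+36 = 46 ≤ 70
    N20: 50+36 = 86 ≤ 100
    N22: 140+36 = 176 > 160
Round 2 — N22 snaps.
  N22 sheds 176 kN to N10, N5: 88 each.
    N10: 46+88 = 134 > 70
    N5: 60+88 = 148 > 110
Round 3 — N10, N5 snap.
  N10 sheds 134 kN: no online neighbours, lost.
  N5 sheds 148 kN: no online neighbours, lost.
No further breaks.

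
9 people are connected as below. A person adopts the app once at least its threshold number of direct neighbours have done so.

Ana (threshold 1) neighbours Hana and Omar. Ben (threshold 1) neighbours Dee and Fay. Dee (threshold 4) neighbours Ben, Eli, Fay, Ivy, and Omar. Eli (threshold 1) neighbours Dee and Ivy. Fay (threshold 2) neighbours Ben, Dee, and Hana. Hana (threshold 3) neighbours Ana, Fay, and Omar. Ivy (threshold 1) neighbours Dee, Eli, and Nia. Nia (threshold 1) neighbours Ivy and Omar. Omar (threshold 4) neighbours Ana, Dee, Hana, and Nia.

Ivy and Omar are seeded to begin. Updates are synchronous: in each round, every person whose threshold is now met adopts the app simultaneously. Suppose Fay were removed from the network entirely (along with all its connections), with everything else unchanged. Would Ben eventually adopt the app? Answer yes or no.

With Fay removed:
Round 1 — Ivy, Omar adopt the app (initial).
Round 2 — checking thresholds:
  Ana: 1 of 2 neighbours ≥ 1, adopts the app.
  Dee: 2 of 4 neighbours < 4, not yet.
  Eli: 1 of 2 neighbours ≥ 1, adopts the app.
  Hana: 1 of 2 neighbours < 3, not yet.
  Nia: 2 of 2 neighbours ≥ 1, adopts the app.
Round 3 — no new adoptions; cascade stops.

no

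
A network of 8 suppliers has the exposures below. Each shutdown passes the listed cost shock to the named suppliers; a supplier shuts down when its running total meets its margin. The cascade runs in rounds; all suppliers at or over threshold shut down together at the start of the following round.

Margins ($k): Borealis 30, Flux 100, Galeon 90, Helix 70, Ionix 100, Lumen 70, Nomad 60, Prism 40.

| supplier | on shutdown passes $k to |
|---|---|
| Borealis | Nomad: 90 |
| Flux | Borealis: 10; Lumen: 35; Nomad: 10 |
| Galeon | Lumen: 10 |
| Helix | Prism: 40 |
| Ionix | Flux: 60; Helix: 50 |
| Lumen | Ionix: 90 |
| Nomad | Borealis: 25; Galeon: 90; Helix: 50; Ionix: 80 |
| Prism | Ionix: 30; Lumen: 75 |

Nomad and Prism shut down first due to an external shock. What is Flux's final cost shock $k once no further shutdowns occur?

60

Round 1 — Nomad, Prism shut down (initial).
  Borealis: +25 → 25 < 30
  Galeon: +90 → 90 ≥ 90
  Helix: +50 → 50 < 70
  Ionix: +80+30 → 110 ≥ 100
  Lumen: +75 → 75 ≥ 70
Round 2 — Galeon, Ionix, Lumen shut down.
  Flux: +60 → 60 < 100
  Helix: +50 → 100 ≥ 70
Round 3 — Helix shuts down.
No further shutdowns.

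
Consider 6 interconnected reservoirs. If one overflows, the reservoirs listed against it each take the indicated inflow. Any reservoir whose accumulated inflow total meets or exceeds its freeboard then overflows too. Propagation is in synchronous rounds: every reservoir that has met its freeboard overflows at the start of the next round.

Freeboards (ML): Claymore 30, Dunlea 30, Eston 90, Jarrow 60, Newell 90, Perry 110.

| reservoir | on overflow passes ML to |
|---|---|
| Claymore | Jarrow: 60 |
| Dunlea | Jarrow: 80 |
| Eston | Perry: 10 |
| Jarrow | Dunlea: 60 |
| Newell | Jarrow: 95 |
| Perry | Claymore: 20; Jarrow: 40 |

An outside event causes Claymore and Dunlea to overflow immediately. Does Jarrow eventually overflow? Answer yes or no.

yes

Round 1 — Claymore, Dunlea overflow (initial).
  Jarrow: +60+80 → 140 ≥ 60
Round 2 — Jarrow overflows.
No further overflows.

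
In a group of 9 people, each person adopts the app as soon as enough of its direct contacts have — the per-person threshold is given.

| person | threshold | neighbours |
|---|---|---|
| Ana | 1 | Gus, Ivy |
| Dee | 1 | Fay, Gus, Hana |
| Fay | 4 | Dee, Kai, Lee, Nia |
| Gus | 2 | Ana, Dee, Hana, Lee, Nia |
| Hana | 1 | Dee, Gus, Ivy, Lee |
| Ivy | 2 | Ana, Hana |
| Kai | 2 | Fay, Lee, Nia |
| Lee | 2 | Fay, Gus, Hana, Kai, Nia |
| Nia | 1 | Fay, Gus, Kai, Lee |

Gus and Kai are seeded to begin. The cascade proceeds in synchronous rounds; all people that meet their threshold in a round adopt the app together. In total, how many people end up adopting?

9

Round 1 — Gus, Kai adopt the app (initial).
Round 2 — checking thresholds:
  Ana: 1 of 2 neighbours ≥ 1, adopts the app.
  Dee: 1 of 3 neighbours ≥ 1, adopts the app.
  Fay: 1 of 4 neighbours < 4, below threshold.
  Hana: 1 of 4 neighbours ≥ 1, adopts the app.
  Lee: 2 of 5 neighbours ≥ 2, adopts the app.
  Nia: 2 of 4 neighbours ≥ 1, adopts the app.
Round 3 — checking thresholds:
  Fay: 4 of 4 neighbours ≥ 4, adopts the app.
  Ivy: 2 of 2 neighbours ≥ 2, adopts the app.
Round 4 — no new adoptions; cascade stops.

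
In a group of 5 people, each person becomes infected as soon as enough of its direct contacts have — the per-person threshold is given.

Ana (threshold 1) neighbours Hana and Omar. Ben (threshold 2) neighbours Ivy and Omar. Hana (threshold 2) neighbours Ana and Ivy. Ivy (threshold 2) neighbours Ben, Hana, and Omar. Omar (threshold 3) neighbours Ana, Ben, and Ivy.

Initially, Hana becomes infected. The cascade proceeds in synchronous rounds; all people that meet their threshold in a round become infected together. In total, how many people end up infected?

2

Round 1 — Hana becomes infected (initial).
Round 2 — checking thresholds:
  Ana: 1 of 2 neighbours ≥ 1, becomes infected.
  Ivy: 1 of 3 neighbours < 2, below threshold.
Round 3 — no new infections; cascade stops.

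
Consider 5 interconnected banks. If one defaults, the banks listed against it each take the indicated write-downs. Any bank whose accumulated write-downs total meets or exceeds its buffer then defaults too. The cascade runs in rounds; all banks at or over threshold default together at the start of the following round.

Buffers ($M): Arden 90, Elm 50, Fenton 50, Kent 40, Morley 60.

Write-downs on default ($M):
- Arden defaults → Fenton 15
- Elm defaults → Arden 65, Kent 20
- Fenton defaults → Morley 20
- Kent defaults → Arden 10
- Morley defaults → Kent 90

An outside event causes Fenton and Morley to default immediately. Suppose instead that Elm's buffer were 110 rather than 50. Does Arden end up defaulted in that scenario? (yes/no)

no

With Elm's buffer at 110:
Round 1 — Fenton, Morley default (initial).
  Kent: +90 → 90 ≥ 40
Round 2 — Kent defaults.
  Arden: +10 → 10 < 90
No further defaults.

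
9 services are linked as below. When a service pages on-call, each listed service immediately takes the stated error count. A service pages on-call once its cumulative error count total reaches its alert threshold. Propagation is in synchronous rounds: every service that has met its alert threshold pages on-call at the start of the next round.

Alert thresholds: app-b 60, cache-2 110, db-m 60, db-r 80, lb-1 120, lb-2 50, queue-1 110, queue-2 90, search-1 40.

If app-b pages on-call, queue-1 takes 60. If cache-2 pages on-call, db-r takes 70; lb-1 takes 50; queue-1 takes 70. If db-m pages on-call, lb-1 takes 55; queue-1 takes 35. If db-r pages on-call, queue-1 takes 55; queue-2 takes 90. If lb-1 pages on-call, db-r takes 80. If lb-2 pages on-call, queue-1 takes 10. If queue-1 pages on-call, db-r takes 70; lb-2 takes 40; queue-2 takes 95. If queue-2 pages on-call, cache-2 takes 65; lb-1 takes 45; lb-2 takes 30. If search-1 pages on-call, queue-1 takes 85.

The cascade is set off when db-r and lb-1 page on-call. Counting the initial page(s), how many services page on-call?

3

Round 1 — db-r, lb-1 page on-call (initial).
  queue-1: +55 → 55 < 110
  queue-2: +90 → 90 ≥ 90
Round 2 — queue-2 pages on-call.
  cache-2: +65 → 65 < 110
  lb-2: +30 → 30 < 50
No further pages.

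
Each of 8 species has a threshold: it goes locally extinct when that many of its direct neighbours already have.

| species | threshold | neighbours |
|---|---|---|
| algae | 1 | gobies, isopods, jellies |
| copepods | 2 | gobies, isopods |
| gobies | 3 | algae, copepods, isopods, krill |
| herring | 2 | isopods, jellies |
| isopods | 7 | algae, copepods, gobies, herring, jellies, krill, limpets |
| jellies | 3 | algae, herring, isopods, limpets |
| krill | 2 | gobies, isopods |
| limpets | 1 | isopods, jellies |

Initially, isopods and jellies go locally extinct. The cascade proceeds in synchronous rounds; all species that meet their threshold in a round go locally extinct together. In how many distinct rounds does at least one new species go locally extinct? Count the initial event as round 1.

2

Round 1 — isopods, jellies go locally extinct (initial).
Round 2 — checking thresholds:
  algae: 2 of 3 neighbours ≥ 1, goes locally extinct.
  copepods: 1 of 2 neighbours < 2, holds.
  gobies: 1 of 4 neighbours < 3, holds.
  herring: 2 of 2 neighbours ≥ 2, goes locally extinct.
  krill: 1 of 2 neighbours < 2, holds.
  limpets: 2 of 2 neighbours ≥ 1, goes locally extinct.
Round 3 — no new extinctions; cascade stops.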